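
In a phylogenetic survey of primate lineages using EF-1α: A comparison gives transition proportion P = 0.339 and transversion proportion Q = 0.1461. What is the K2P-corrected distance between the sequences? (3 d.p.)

Under the Kimura two-parameter model, d = −½ ln(1 − 2P − Q) − ¼ ln(1 − 2Q).
1 − 2P − Q = 0.1759, giving −½ ln(0.1759) = 0.868920.
1 − 2Q = 0.7078, giving −¼ ln(0.7078) = 0.086398.
d = 0.868920 + 0.086398 = 0.955318.

0.955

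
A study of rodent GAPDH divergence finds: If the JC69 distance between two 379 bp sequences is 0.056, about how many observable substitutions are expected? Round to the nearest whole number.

Invert JC69: p = (3/4)(1 − e^(−4d/3)) = 0.75 × (1 − e^(-0.074667)) = 0.75 × (1 − 0.928052) = 0.053961.
Expected differing sites = pL ≈ 0.053961 × 379 = 20.451219 ≈ 20.

20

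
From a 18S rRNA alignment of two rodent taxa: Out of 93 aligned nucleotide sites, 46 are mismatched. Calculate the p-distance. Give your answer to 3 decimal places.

p = 46/93 = 0.494623… ≈ 0.495 (to 3 d.p.).

0.495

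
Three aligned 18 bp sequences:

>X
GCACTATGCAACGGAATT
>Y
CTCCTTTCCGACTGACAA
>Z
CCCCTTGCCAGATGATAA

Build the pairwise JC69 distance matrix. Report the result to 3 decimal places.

X–Y: 10/18 sites differ → p ≈ 0.555556, d = −0.75 ln(1 − 0.740741) = 1.012446 ≈ 1.012.
X–Z: 11/18 sites differ → p ≈ 0.611111, d = −0.75 ln(1 − 0.814815) = 1.264800 ≈ 1.265.
Y–Z: 6/18 sites differ → p ≈ 0.333333, d = −0.75 ln(1 − 0.444444) = 0.440839 ≈ 0.441.

d(X,Y) = 1.012, d(X,Z) = 1.265, d(Y,Z) = 0.441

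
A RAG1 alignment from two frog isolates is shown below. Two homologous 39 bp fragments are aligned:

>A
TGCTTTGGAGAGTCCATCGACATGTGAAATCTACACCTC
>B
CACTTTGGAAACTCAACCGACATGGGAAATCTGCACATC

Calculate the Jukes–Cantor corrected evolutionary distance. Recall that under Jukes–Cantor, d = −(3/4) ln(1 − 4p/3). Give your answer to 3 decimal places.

The sequences differ at 9 of 39 sites (1, 2, 10, 12, 15, 17, 25, 33, 37), so p = 9/39 ≈ 0.230769.
d = −(3/4) ln(1 − 4p/3) = −0.75 ln(1 − 0.307692) = −0.75 ln(0.692308)
  = −0.75 × (-0.367724) = 0.275793 substitutions/site.

0.276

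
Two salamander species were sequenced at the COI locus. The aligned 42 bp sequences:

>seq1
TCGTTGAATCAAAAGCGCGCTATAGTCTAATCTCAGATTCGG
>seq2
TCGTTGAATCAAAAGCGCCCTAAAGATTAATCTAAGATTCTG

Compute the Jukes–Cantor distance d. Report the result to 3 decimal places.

0.158

The sequences differ at 6 of 42 sites (19, 23, 26, 27, 34, 41), so p = 6/42 ≈ 0.142857.
d = −(3/4) ln(1 − 4p/3) = −0.75 ln(1 − 0.190476) = −0.75 ln(0.809524)
  = −0.75 × (-0.211309) = 0.158482 substitutions/site.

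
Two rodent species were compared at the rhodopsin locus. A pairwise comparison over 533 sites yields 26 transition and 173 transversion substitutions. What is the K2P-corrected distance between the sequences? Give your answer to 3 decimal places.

P = 26/533 ≈ 0.04878 and Q = 173/533 ≈ 0.324578.
Under the Kimura two-parameter model, d = −½ ln(1 − 2P − Q) − ¼ ln(1 − 2Q).
1 − 2P − Q = 0.577862, giving −½ ln(0.577862) = 0.274210.
1 − 2Q = 0.350844, giving −¼ ln(0.350844) = 0.261853.
d = 0.274210 + 0.261853 = 0.536063.

0.536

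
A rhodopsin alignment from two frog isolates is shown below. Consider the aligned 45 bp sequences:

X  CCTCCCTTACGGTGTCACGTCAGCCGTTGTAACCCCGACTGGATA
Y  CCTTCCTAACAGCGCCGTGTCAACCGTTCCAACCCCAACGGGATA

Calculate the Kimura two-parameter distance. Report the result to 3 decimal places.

0.350

Of 45 sites, 9 differences are transitions and 3 are transversions, so P = 9/45 = 0.2 and Q = 3/45 ≈ 0.066667.
Under the Kimura two-parameter model, d = −½ ln(1 − 2P − Q) − ¼ ln(1 − 2Q).
1 − 2P − Q = 0.533333, giving −½ ln(0.533333) = 0.314305.
1 − 2Q = 0.866666, giving −¼ ln(0.866666) = 0.035775.
d = 0.314305 + 0.035775 = 0.350080.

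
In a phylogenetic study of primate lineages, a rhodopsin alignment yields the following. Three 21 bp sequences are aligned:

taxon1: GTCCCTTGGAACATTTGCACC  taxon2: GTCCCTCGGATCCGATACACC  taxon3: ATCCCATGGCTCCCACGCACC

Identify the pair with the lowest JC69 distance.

taxon1–taxon2: 6/21 differ, p = 0.286, d = 0.360.
taxon1–taxon3: 8/21 differ, p = 0.381, d = 0.532.
taxon2–taxon3: 7/21 differ, p = 0.333, d = 0.441.
The smallest distance is between taxon1 and taxon2.

taxon1 and taxon2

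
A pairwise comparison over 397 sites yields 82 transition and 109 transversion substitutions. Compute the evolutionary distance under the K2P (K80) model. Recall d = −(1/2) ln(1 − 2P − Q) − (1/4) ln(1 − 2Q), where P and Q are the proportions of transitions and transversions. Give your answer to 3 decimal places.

P = 82/397 ≈ 0.206549 and Q = 109/397 ≈ 0.274559.
Under the Kimura two-parameter model, d = −½ ln(1 − 2P − Q) − ¼ ln(1 − 2Q).
1 − 2P − Q = 0.312343, giving −½ ln(0.312343) = 0.581827.
1 − 2Q = 0.450882, giving −¼ ln(0.450882) = 0.199137.
d = 0.581827 + 0.199137 = 0.780964.

0.781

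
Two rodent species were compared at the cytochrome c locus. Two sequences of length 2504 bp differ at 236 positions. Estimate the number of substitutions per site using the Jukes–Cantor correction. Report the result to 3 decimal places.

0.101

p = 236/2504 ≈ 0.094249.
d = −(3/4) ln(1 − 4p/3) = −0.75 ln(1 − 0.125665) = −0.75 ln(0.874335)
  = −0.75 × (-0.134292) = 0.100719 substitutions/site.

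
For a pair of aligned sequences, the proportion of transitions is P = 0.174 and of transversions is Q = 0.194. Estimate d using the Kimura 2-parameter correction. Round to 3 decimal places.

Under the Kimura two-parameter model, d = −½ ln(1 − 2P − Q) − ¼ ln(1 − 2Q).
1 − 2P − Q = 0.458, giving −½ ln(0.458) = 0.390443.
1 − 2Q = 0.612, giving −¼ ln(0.612) = 0.122756.
d = 0.390443 + 0.122756 = 0.513199.

0.513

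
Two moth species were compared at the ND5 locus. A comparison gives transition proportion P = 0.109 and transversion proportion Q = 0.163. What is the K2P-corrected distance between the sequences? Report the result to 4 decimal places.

Under the Kimura two-parameter model, d = −½ ln(1 − 2P − Q) − ¼ ln(1 − 2Q).
1 − 2P − Q = 0.619, giving −½ ln(0.619) = 0.239825.
1 − 2Q = 0.674, giving −¼ ln(0.674) = 0.098631.
d = 0.239825 + 0.098631 = 0.338456.

0.3385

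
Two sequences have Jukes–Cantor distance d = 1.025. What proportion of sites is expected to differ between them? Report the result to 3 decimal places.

0.559

p = (3/4)(1 − e^(−4d/3)) = 0.75 × (1 − e^(-1.366667)) = 0.75 × (1 − 0.254955) = 0.558784.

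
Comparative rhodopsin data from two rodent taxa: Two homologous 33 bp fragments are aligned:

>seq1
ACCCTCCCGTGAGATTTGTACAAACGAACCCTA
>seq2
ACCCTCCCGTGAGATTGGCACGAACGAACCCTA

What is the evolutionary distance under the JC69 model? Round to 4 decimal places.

The sequences differ at 3 of 33 sites (17, 19, 22), so p = 3/33 ≈ 0.090909.
d = −(3/4) ln(1 − 4p/3) = −0.75 ln(1 − 0.121212) = −0.75 ln(0.878788)
  = −0.75 × (-0.129212) = 0.096909 substitutions/site.

0.0969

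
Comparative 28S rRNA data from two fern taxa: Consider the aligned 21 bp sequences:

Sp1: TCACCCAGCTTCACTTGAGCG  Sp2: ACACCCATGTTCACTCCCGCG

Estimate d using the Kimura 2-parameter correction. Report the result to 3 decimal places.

Of 21 sites, 1 differences are transitions and 5 are transversions, so P = 1/21 ≈ 0.047619 and Q = 5/21 ≈ 0.238095.
Under the Kimura two-parameter model, d = −½ ln(1 − 2P − Q) − ¼ ln(1 − 2Q).
1 − 2P − Q = 0.666667, giving −½ ln(0.666667) = 0.202732.
1 − 2Q = 0.52381, giving −¼ ln(0.52381) = 0.161657.
d = 0.202732 + 0.161657 = 0.364389.

0.364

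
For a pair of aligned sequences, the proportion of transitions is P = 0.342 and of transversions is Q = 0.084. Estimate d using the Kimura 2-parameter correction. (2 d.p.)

Under the Kimura two-parameter model, d = −½ ln(1 − 2P − Q) − ¼ ln(1 − 2Q).
1 − 2P − Q = 0.232, giving −½ ln(0.232) = 0.730509.
1 − 2Q = 0.832, giving −¼ ln(0.832) = 0.045981.
d = 0.730509 + 0.045981 = 0.776490.

0.78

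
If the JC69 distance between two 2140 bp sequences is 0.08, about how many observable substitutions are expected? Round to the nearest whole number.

162

Invert JC69: p = (3/4)(1 − e^(−4d/3)) = 0.75 × (1 − e^(-0.106667)) = 0.75 × (1 − 0.898825) = 0.075881.
Expected differing sites = pL ≈ 0.075881 × 2140 = 162.38534 ≈ 162.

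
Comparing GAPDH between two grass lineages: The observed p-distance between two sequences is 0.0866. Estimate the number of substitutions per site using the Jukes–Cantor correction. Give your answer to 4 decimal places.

0.0920

d = −(3/4) ln(1 − 4p/3) = −0.75 ln(1 − 0.115467) = −0.75 ln(0.884533)
  = −0.75 × (-0.122695) = 0.092021 substitutions/site.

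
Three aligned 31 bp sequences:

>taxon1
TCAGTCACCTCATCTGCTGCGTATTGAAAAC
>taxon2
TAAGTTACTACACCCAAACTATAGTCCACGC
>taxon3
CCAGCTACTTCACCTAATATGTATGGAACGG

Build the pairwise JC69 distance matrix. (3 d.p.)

d(taxon1,taxon2) = 0.985, d(taxon1,taxon3) = 0.614, d(taxon2,taxon3) = 0.614

taxon1–taxon2: 17/31 sites differ → p ≈ 0.548387, d = −0.75 ln(1 − 0.731183) = 0.985293 ≈ 0.985.
taxon1–taxon3: 13/31 sites differ → p ≈ 0.419355, d = −0.75 ln(1 − 0.55914) = 0.614271 ≈ 0.614.
taxon2–taxon3: 13/31 sites differ → p ≈ 0.419355, d = −0.75 ln(1 − 0.55914) = 0.614271 ≈ 0.614.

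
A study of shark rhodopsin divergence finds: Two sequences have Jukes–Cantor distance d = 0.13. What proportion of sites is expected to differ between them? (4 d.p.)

p = (3/4)(1 − e^(−4d/3)) = 0.75 × (1 − e^(-0.173333)) = 0.75 × (1 − 0.840858) = 0.119357.

0.1194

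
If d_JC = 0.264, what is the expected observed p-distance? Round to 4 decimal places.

p = (3/4)(1 − e^(−4d/3)) = 0.75 × (1 − e^(-0.352)) = 0.75 × (1 − 0.703280) = 0.222540.

0.2225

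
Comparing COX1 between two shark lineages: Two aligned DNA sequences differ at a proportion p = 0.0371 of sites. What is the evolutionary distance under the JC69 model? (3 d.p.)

d = −(3/4) ln(1 − 4p/3) = −0.75 ln(1 − 0.049467) = −0.75 ln(0.950533)
  = −0.75 × (-0.050732) = 0.038049 substitutions/site.

0.038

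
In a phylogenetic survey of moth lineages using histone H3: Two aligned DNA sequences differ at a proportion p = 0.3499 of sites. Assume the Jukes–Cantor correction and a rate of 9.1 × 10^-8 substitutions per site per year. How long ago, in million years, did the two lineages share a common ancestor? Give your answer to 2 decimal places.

2.59

d = −(3/4) ln(1 − 4p/3) = −0.75 ln(1 − 0.466533) = −0.75 ln(0.533467)
  = −0.75 × (-0.628358) = 0.471269 substitutions/site.
Under a molecular clock d = 2μt, so t = d/(2μ) = 0.471269 / (2 × 9.1 × 10^-8) = 2.59 million years.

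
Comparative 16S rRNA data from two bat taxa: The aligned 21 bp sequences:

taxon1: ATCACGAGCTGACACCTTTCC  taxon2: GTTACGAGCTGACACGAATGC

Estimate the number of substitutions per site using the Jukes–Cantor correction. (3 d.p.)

The sequences differ at 6 of 21 sites (1, 3, 16, 17, 18, 20), so p = 6/21 ≈ 0.285714.
d = −(3/4) ln(1 − 4p/3) = −0.75 ln(1 − 0.380952) = −0.75 ln(0.619048)
  = −0.75 × (-0.479572) = 0.359679 substitutions/site.

0.360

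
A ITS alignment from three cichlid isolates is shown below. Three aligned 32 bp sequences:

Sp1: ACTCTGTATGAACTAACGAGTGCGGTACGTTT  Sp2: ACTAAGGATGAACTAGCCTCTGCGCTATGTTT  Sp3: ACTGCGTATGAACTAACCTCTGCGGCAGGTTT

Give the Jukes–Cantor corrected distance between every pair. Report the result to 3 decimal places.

d(Sp1,Sp2) = 0.353, d(Sp1,Sp3) = 0.259, d(Sp2,Sp3) = 0.259

Sp1–Sp2: 9/32 sites differ → p = 0.28125, d = −0.75 ln(1 − 0.375) = 0.352503 ≈ 0.353.
Sp1–Sp3: 7/32 sites differ → p = 0.21875, d = −0.75 ln(1 − 0.291667) = 0.258631 ≈ 0.259.
Sp2–Sp3: 7/32 sites differ → p = 0.21875, d = −0.75 ln(1 − 0.291667) = 0.258631 ≈ 0.259.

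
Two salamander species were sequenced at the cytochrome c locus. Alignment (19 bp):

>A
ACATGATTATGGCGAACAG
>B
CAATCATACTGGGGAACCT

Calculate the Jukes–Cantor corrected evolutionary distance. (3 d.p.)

0.618

The sequences differ at 8 of 19 sites (1, 2, 5, 8, 9, 13, 18, 19), so p = 8/19 ≈ 0.421053.
d = −(3/4) ln(1 − 4p/3) = −0.75 ln(1 − 0.561404) = −0.75 ln(0.438596)
  = −0.75 × (-0.824177) = 0.618133 substitutions/site.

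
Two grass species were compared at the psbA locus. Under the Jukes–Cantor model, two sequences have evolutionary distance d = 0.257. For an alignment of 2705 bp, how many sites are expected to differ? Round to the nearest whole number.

589

Invert JC69: p = (3/4)(1 − e^(−4d/3)) = 0.75 × (1 − e^(-0.342667)) = 0.75 × (1 − 0.709875) = 0.217594.
Expected differing sites = pL ≈ 0.217594 × 2705 = 588.59177 ≈ 589.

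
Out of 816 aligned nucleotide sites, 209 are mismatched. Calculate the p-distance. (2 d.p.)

0.26

p = 209/816 = 0.256127… ≈ 0.26 (to 2 d.p.).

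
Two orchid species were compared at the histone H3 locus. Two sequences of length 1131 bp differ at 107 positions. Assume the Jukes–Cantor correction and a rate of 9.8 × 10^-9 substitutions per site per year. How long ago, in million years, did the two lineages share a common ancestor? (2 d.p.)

5.16

p = 107/1131 ≈ 0.094607.
d = −(3/4) ln(1 − 4p/3) = −0.75 ln(1 − 0.126143) = −0.75 ln(0.873857)
  = −0.75 × (-0.134839) = 0.101129 substitutions/site.
Under a molecular clock d = 2μt, so t = d/(2μ) = 0.101129 / (2 × 9.8 × 10^-9) = 5.16 million years.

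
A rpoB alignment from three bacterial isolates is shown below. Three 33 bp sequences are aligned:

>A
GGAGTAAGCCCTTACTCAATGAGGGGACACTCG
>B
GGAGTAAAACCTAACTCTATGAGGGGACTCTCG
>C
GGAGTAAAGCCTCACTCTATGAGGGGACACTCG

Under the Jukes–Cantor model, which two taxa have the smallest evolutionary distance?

B and C

A–B: 5/33 differ, p = 0.152, d = 0.169.
A–C: 4/33 differ, p = 0.121, d = 0.132.
B–C: 3/33 differ, p = 0.091, d = 0.097.
The smallest distance is between B and C.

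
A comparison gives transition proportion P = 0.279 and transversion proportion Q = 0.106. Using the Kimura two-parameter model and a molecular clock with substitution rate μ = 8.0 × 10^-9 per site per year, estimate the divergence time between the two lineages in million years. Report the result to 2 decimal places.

Under the Kimura two-parameter model, d = −½ ln(1 − 2P − Q) − ¼ ln(1 − 2Q).
1 − 2P − Q = 0.336, giving −½ ln(0.336) = 0.545322.
1 − 2Q = 0.788, giving −¼ ln(0.788) = 0.059564.
d = 0.545322 + 0.059564 = 0.604886.
Under a molecular clock d = 2μt, so t = d/(2μ) = 0.604886 / (2 × 8.0 × 10^-9) = 37.81 million years.

37.81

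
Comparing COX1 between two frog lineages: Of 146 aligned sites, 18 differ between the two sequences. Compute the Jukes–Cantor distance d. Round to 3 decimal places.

p = 18/146 ≈ 0.123288.
d = −(3/4) ln(1 − 4p/3) = −0.75 ln(1 − 0.164384) = −0.75 ln(0.835616)
  = −0.75 × (-0.179586) = 0.134690 substitutions/site.

0.135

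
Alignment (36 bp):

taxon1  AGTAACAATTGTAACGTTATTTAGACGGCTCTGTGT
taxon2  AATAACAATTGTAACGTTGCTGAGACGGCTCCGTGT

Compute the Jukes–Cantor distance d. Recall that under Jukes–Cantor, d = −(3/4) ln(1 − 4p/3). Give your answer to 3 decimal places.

0.154

The sequences differ at 5 of 36 sites (2, 19, 20, 22, 32), so p = 5/36 ≈ 0.138889.
d = −(3/4) ln(1 − 4p/3) = −0.75 ln(1 − 0.185185) = −0.75 ln(0.814815)
  = −0.75 × (-0.204794) = 0.153596 substitutions/site.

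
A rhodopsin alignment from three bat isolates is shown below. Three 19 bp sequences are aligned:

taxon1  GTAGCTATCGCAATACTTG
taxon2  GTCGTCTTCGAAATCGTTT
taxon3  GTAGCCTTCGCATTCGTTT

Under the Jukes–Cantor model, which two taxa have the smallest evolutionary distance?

taxon2 and taxon3

taxon1–taxon2: 8/19 differ, p = 0.421, d = 0.618.
taxon1–taxon3: 6/19 differ, p = 0.316, d = 0.410.
taxon2–taxon3: 4/19 differ, p = 0.211, d = 0.247.
The smallest distance is between taxon2 and taxon3.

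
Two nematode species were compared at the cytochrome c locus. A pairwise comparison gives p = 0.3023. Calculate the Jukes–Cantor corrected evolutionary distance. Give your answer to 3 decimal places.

d = −(3/4) ln(1 − 4p/3) = −0.75 ln(1 − 0.403067) = −0.75 ln(0.596933)
  = −0.75 × (-0.515950) = 0.386963 substitutions/site.

0.387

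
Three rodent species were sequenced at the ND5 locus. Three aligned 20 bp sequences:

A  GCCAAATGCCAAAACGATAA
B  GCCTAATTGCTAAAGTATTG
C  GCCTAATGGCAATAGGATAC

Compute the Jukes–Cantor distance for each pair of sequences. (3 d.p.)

A–B: 8/20 sites differ → p = 0.4, d = −0.75 ln(1 − 0.533333) = 0.571605 ≈ 0.572.
A–C: 5/20 sites differ → p = 0.25, d = −0.75 ln(1 − 0.333333) = 0.304098 ≈ 0.304.
B–C: 6/20 sites differ → p = 0.3, d = −0.75 ln(1 − 0.4) = 0.383119 ≈ 0.383.

d(A,B) = 0.572, d(A,C) = 0.304, d(B,C) = 0.383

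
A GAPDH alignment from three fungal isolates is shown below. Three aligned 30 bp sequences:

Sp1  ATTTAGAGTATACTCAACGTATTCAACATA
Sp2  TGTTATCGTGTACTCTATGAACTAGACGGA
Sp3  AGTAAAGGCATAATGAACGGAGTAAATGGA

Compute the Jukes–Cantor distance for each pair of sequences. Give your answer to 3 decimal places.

d(Sp1,Sp2) = 0.647, d(Sp1,Sp3) = 0.647, d(Sp2,Sp3) = 0.730

Sp1–Sp2: 13/30 sites differ → p ≈ 0.433333, d = −0.75 ln(1 − 0.577777) = 0.646666 ≈ 0.647.
Sp1–Sp3: 13/30 sites differ → p ≈ 0.433333, d = −0.75 ln(1 − 0.577777) = 0.646666 ≈ 0.647.
Sp2–Sp3: 14/30 sites differ → p ≈ 0.466667, d = −0.75 ln(1 − 0.622223) = 0.730088 ≈ 0.730.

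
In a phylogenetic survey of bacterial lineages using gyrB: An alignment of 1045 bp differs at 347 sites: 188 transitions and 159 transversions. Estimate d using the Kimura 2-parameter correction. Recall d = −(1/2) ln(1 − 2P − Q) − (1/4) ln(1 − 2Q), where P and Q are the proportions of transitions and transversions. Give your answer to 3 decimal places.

P = 188/1045 ≈ 0.179904 and Q = 159/1045 ≈ 0.152153.
Under the Kimura two-parameter model, d = −½ ln(1 − 2P − Q) − ¼ ln(1 − 2Q).
1 − 2P − Q = 0.488039, giving −½ ln(0.488039) = 0.358680.
1 − 2Q = 0.695694, giving −¼ ln(0.695694) = 0.090711.
d = 0.358680 + 0.090711 = 0.449391.

0.449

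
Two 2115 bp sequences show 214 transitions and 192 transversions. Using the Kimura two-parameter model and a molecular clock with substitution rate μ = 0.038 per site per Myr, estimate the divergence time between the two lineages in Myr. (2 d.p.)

P = 214/2115 ≈ 0.101182 and Q = 192/2115 ≈ 0.09078.
Under the Kimura two-parameter model, d = −½ ln(1 − 2P − Q) − ¼ ln(1 − 2Q).
1 − 2P − Q = 0.706856, giving −½ ln(0.706856) = 0.173464.
1 − 2Q = 0.81844, giving −¼ ln(0.81844) = 0.050089.
d = 0.173464 + 0.050089 = 0.223553.
Under a molecular clock d = 2μt, so t = d/(2μ) = 0.223553 / (2 × 0.038) = 2.94 Myr.

2.94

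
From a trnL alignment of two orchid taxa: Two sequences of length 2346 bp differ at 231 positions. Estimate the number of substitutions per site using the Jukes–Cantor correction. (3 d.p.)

p = 231/2346 ≈ 0.098465.
d = −(3/4) ln(1 − 4p/3) = −0.75 ln(1 − 0.131287) = −0.75 ln(0.868713)
  = −0.75 × (-0.140742) = 0.105557 substitutions/site.

0.106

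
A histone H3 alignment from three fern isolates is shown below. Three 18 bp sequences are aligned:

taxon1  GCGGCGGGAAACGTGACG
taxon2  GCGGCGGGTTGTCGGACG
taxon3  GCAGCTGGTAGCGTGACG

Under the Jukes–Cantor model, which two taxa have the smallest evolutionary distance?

taxon1 and taxon3

taxon1–taxon2: 6/18 differ, p = 0.333, d = 0.441.
taxon1–taxon3: 4/18 differ, p = 0.222, d = 0.264.
taxon2–taxon3: 6/18 differ, p = 0.333, d = 0.441.
The smallest distance is between taxon1 and taxon3.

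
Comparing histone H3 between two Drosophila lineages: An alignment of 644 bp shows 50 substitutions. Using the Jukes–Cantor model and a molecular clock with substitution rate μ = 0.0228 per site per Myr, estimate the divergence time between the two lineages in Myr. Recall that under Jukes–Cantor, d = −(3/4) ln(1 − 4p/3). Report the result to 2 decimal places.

p = 50/644 ≈ 0.07764.
d = −(3/4) ln(1 − 4p/3) = −0.75 ln(1 − 0.10352) = −0.75 ln(0.89648)
  = −0.75 × (-0.109279) = 0.081959 substitutions/site.
Under a molecular clock d = 2μt, so t = d/(2μ) = 0.081959 / (2 × 0.0228) = 1.80 Myr.

1.80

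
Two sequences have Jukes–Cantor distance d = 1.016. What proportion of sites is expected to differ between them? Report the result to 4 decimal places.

0.5565

p = (3/4)(1 − e^(−4d/3)) = 0.75 × (1 − e^(-1.354667)) = 0.75 × (1 − 0.258033) = 0.556475.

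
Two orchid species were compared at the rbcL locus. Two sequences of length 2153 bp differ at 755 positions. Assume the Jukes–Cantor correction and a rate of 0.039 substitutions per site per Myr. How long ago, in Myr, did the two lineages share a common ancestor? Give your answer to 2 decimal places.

6.06

p = 755/2153 ≈ 0.350673.
d = −(3/4) ln(1 − 4p/3) = −0.75 ln(1 − 0.467564) = −0.75 ln(0.532436)
  = −0.75 × (-0.630293) = 0.472720 substitutions/site.
Under a molecular clock d = 2μt, so t = d/(2μ) = 0.472720 / (2 × 0.039) = 6.06 Myr.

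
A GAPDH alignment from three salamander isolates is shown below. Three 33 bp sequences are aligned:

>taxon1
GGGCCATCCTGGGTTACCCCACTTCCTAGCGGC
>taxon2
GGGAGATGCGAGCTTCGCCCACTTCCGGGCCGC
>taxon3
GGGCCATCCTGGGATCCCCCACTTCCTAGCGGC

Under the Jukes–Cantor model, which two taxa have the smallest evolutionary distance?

taxon1 and taxon3

taxon1–taxon2: 11/33 differ, p = 0.333, d = 0.441.
taxon1–taxon3: 2/33 differ, p = 0.061, d = 0.063.
taxon2–taxon3: 11/33 differ, p = 0.333, d = 0.441.
The smallest distance is between taxon1 and taxon3.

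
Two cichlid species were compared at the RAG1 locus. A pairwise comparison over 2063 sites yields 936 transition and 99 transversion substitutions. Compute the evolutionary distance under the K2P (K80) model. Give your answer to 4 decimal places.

1.5803

P = 936/2063 ≈ 0.453708 and Q = 99/2063 ≈ 0.047988.
Under the Kimura two-parameter model, d = −½ ln(1 − 2P − Q) − ¼ ln(1 − 2Q).
1 − 2P − Q = 0.044596, giving −½ ln(0.044596) = 1.555056.
1 − 2Q = 0.904024, giving −¼ ln(0.904024) = 0.025225.
d = 1.555056 + 0.025225 = 1.580281.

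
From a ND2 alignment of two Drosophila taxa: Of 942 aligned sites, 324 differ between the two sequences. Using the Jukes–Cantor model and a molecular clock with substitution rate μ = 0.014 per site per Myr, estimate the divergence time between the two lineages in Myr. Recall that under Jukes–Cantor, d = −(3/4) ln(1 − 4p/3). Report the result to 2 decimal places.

16.44

p = 324/942 ≈ 0.343949.
d = −(3/4) ln(1 − 4p/3) = −0.75 ln(1 − 0.458599) = −0.75 ln(0.541401)
  = −0.75 × (-0.613595) = 0.460196 substitutions/site.
Under a molecular clock d = 2μt, so t = d/(2μ) = 0.460196 / (2 × 0.014) = 16.44 Myr.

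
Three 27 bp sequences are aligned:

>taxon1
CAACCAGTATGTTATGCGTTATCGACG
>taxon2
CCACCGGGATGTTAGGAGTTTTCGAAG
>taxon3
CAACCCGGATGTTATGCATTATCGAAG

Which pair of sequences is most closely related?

taxon1–taxon2: 7/27 differ, p = 0.259, d = 0.318.
taxon1–taxon3: 4/27 differ, p = 0.148, d = 0.165.
taxon2–taxon3: 6/27 differ, p = 0.222, d = 0.264.
The smallest distance is between taxon1 and taxon3.

taxon1 and taxon3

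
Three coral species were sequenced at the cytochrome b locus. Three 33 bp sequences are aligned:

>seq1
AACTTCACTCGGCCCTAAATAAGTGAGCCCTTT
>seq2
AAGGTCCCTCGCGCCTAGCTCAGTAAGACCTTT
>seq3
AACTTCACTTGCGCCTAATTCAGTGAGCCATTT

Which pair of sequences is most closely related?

seq1–seq2: 10/33 differ, p = 0.303, d = 0.388.
seq1–seq3: 6/33 differ, p = 0.182, d = 0.208.
seq2–seq3: 9/33 differ, p = 0.273, d = 0.339.
The smallest distance is between seq1 and seq3.

seq1 and seq3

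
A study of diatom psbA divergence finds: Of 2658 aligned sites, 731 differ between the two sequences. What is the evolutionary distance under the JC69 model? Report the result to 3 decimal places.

0.343

p = 731/2658 ≈ 0.275019.
d = −(3/4) ln(1 − 4p/3) = −0.75 ln(1 − 0.366692) = −0.75 ln(0.633308)
  = −0.75 × (-0.456798) = 0.342599 substitutions/site.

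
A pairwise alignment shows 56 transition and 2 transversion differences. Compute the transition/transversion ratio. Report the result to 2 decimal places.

28.00

R = 56/2 = 28.00.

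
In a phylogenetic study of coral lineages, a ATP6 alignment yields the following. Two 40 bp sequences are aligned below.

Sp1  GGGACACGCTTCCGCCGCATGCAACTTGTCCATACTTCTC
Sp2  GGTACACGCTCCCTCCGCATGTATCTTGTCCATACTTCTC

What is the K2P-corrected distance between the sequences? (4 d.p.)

Of 40 sites, 2 differences are transitions and 3 are transversions, so P = 2/40 = 0.05 and Q = 3/40 = 0.075.
Under the Kimura two-parameter model, d = −½ ln(1 − 2P − Q) − ¼ ln(1 − 2Q).
1 − 2P − Q = 0.825, giving −½ ln(0.825) = 0.096186.
1 − 2Q = 0.85, giving −¼ ln(0.85) = 0.040630.
d = 0.096186 + 0.040630 = 0.136816.

0.1368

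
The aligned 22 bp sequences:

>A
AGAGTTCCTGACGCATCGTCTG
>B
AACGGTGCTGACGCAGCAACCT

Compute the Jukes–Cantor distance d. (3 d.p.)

0.591

The sequences differ at 9 of 22 sites (2, 3, 5, 7, 16, 18, 19, 21, 22), so p = 9/22 ≈ 0.409091.
d = −(3/4) ln(1 − 4p/3) = −0.75 ln(1 − 0.545455) = −0.75 ln(0.454545)
  = −0.75 × (-0.788458) = 0.591344 substitutions/site.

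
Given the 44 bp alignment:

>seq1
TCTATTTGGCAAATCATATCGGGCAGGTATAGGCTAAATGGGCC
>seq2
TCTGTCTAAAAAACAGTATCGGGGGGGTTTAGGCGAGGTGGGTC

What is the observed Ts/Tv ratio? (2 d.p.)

Transitions are A↔G and C↔T; transversions are all other mismatches.
Transitions: 10. Transversions: 5.
R = 10/5 = 2.00.

2.00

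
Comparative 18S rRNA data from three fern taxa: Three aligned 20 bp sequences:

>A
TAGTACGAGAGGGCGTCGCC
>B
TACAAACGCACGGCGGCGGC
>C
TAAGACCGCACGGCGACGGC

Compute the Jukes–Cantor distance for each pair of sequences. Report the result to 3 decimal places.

d(A,B) = 0.687, d(A,C) = 0.572, d(B,C) = 0.233

A–B: 9/20 sites differ → p = 0.45, d = −0.75 ln(1 − 0.6) = 0.687218 ≈ 0.687.
A–C: 8/20 sites differ → p = 0.4, d = −0.75 ln(1 − 0.533333) = 0.571605 ≈ 0.572.
B–C: 4/20 sites differ → p = 0.2, d = −0.75 ln(1 − 0.266667) = 0.232617 ≈ 0.233.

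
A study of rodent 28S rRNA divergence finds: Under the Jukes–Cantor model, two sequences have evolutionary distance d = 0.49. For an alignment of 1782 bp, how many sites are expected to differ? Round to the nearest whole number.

641

Invert JC69: p = (3/4)(1 − e^(−4d/3)) = 0.75 × (1 − e^(-0.653333)) = 0.75 × (1 − 0.520309) = 0.359768.
Expected differing sites = pL ≈ 0.359768 × 1782 = 641.106576 ≈ 641.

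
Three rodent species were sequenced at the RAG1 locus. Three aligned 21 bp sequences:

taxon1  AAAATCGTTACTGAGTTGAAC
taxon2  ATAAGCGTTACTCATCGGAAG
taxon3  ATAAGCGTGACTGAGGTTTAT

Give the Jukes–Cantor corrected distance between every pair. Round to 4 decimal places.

taxon1–taxon2: 7/21 sites differ → p ≈ 0.333333, d = −0.75 ln(1 − 0.444444) = 0.440839 ≈ 0.4408.
taxon1–taxon3: 7/21 sites differ → p ≈ 0.333333, d = −0.75 ln(1 − 0.444444) = 0.440839 ≈ 0.4408.
taxon2–taxon3: 8/21 sites differ → p ≈ 0.380952, d = −0.75 ln(1 − 0.507936) = 0.531860 ≈ 0.5319.

d(taxon1,taxon2) = 0.4408, d(taxon1,taxon3) = 0.4408, d(taxon2,taxon3) = 0.5319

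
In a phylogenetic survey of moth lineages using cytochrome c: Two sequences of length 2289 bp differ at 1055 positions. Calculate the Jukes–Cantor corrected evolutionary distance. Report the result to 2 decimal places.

0.71

p = 1055/2289 ≈ 0.4609.
d = −(3/4) ln(1 − 4p/3) = −0.75 ln(1 − 0.614533) = −0.75 ln(0.385467)
  = −0.75 × (-0.953300) = 0.714975 substitutions/site.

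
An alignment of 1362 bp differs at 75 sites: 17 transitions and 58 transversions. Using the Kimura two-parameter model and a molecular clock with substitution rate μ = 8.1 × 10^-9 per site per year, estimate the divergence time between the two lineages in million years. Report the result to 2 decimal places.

P = 17/1362 ≈ 0.012482 and Q = 58/1362 ≈ 0.042584.
Under the Kimura two-parameter model, d = −½ ln(1 − 2P − Q) − ¼ ln(1 − 2Q).
1 − 2P − Q = 0.932452, giving −½ ln(0.932452) = 0.034969.
1 − 2Q = 0.914832, giving −¼ ln(0.914832) = 0.022254.
d = 0.034969 + 0.022254 = 0.057223.
Under a molecular clock d = 2μt, so t = d/(2μ) = 0.057223 / (2 × 8.1 × 10^-9) = 3.53 million years.

3.53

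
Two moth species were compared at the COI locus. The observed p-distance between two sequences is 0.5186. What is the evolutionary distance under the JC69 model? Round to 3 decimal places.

d = −(3/4) ln(1 − 4p/3) = −0.75 ln(1 − 0.691467) = −0.75 ln(0.308533)
  = −0.75 × (-1.175926) = 0.881945 substitutions/site.

0.882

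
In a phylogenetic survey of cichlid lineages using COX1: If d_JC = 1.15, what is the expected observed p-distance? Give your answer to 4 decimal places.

p = (3/4)(1 − e^(−4d/3)) = 0.75 × (1 − e^(-1.533333)) = 0.75 × (1 − 0.215815) = 0.588139.

0.5881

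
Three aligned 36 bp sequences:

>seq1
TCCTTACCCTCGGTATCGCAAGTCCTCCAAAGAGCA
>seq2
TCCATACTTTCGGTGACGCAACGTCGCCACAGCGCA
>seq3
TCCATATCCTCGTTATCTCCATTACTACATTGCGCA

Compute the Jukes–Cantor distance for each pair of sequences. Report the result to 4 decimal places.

d(seq1,seq2) = 0.3924, d(seq1,seq3) = 0.3924, d(seq2,seq3) = 0.6082

seq1–seq2: 11/36 sites differ → p ≈ 0.305556, d = −0.75 ln(1 − 0.407408) = 0.392437 ≈ 0.3924.
seq1–seq3: 11/36 sites differ → p ≈ 0.305556, d = −0.75 ln(1 − 0.407408) = 0.392437 ≈ 0.3924.
seq2–seq3: 15/36 sites differ → p ≈ 0.416667, d = −0.75 ln(1 − 0.555556) = 0.608198 ≈ 0.6082.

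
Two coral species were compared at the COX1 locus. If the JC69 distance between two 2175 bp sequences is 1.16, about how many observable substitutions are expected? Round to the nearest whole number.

1284

Invert JC69: p = (3/4)(1 − e^(−4d/3)) = 0.75 × (1 − e^(-1.546667)) = 0.75 × (1 − 0.212957) = 0.590282.
Expected differing sites = pL ≈ 0.590282 × 2175 = 1283.86335 ≈ 1284.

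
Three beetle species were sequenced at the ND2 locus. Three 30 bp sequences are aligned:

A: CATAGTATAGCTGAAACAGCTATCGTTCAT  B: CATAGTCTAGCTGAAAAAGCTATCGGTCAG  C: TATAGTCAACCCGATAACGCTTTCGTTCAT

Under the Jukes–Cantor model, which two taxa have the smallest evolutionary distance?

A and B

A–B: 4/30 differ, p = 0.133, d = 0.147.
A–C: 9/30 differ, p = 0.300, d = 0.383.
B–C: 9/30 differ, p = 0.300, d = 0.383.
The smallest distance is between A and B.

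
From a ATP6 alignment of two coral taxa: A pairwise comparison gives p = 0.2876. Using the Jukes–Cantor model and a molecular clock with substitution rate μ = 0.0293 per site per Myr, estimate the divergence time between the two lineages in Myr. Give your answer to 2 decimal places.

6.19

d = −(3/4) ln(1 − 4p/3) = −0.75 ln(1 − 0.383467) = −0.75 ln(0.616533)
  = −0.75 × (-0.483643) = 0.362732 substitutions/site.
Under a molecular clock d = 2μt, so t = d/(2μ) = 0.362732 / (2 × 0.0293) = 6.19 Myr.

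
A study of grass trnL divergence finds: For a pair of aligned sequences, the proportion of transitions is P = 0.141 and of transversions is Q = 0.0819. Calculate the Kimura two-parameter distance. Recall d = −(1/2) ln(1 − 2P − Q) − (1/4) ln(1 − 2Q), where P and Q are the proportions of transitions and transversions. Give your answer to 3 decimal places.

0.271

Under the Kimura two-parameter model, d = −½ ln(1 − 2P − Q) − ¼ ln(1 − 2Q).
1 − 2P − Q = 0.6361, giving −½ ln(0.6361) = 0.226200.
1 − 2Q = 0.8362, giving −¼ ln(0.8362) = 0.044722.
d = 0.226200 + 0.044722 = 0.270922.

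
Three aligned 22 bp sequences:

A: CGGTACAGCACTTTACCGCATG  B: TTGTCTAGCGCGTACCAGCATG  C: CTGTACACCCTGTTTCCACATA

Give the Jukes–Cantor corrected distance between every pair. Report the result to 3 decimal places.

d(A,B) = 0.591, d(A,C) = 0.497, d(B,C) = 0.824

A–B: 9/22 sites differ → p ≈ 0.409091, d = −0.75 ln(1 − 0.545455) = 0.591344 ≈ 0.591.
A–C: 8/22 sites differ → p ≈ 0.363636, d = −0.75 ln(1 − 0.484848) = 0.497470 ≈ 0.497.
B–C: 11/22 sites differ → p = 0.5, d = −0.75 ln(1 − 0.666667) = 0.823960 ≈ 0.824.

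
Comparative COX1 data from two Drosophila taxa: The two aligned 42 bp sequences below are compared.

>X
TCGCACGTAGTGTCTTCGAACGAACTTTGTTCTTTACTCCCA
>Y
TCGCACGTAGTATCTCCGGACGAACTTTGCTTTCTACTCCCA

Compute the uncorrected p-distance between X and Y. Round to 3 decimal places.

The sequences differ at 6 of 42 positions (sites 12, 16, 19, 30, 32, 34).
p = 6/42 = 0.142857… ≈ 0.143 (to 3 d.p.).

0.143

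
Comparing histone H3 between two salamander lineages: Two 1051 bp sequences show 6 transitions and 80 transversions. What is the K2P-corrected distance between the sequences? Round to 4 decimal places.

P = 6/1051 ≈ 0.005709 and Q = 80/1051 ≈ 0.076118.
Under the Kimura two-parameter model, d = −½ ln(1 − 2P − Q) − ¼ ln(1 − 2Q).
1 − 2P − Q = 0.912464, giving −½ ln(0.912464) = 0.045803.
1 − 2Q = 0.847764, giving −¼ ln(0.847764) = 0.041288.
d = 0.045803 + 0.041288 = 0.087091.

0.0871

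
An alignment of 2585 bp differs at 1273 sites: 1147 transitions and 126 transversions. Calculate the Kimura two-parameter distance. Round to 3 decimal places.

P = 1147/2585 ≈ 0.443714 and Q = 126/2585 ≈ 0.048743.
Under the Kimura two-parameter model, d = −½ ln(1 − 2P − Q) − ¼ ln(1 − 2Q).
1 − 2P − Q = 0.063829, giving −½ ln(0.063829) = 1.375774.
1 − 2Q = 0.902514, giving −¼ ln(0.902514) = 0.025643.
d = 1.375774 + 0.025643 = 1.401417.

1.401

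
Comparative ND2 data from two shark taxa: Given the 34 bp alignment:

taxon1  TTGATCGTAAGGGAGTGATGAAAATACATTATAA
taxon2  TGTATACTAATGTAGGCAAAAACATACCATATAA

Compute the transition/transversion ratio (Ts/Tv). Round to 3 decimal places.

Transitions are A↔G and C↔T; transversions are all other mismatches.
Transitions: 1. Transversions: 12.
R = 1/12 = 0.083333… ≈ 0.083 (to 3 d.p.).

0.083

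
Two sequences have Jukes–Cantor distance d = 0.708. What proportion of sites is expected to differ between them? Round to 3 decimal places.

0.458

p = (3/4)(1 − e^(−4d/3)) = 0.75 × (1 − e^(-0.944)) = 0.75 × (1 − 0.389068) = 0.458199.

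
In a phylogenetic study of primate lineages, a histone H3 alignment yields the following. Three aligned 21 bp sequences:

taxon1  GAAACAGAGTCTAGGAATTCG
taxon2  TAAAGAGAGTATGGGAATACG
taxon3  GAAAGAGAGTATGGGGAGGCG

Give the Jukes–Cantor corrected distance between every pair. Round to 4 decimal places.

d(taxon1,taxon2) = 0.2865, d(taxon1,taxon3) = 0.3597, d(taxon2,taxon3) = 0.2197

taxon1–taxon2: 5/21 sites differ → p ≈ 0.238095, d = −0.75 ln(1 − 0.31746) = 0.286451 ≈ 0.2865.
taxon1–taxon3: 6/21 sites differ → p ≈ 0.285714, d = −0.75 ln(1 − 0.380952) = 0.359679 ≈ 0.3597.
taxon2–taxon3: 4/21 sites differ → p ≈ 0.190476, d = −0.75 ln(1 − 0.253968) = 0.219740 ≈ 0.2197.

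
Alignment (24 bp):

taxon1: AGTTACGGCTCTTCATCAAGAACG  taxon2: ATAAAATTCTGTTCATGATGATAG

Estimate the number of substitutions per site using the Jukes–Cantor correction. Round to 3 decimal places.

The sequences differ at 11 of 24 sites, so p = 11/24 ≈ 0.458333.
d = −(3/4) ln(1 − 4p/3) = −0.75 ln(1 − 0.611111) = −0.75 ln(0.388889)
  = −0.75 × (-0.944461) = 0.708346 substitutions/site.

0.708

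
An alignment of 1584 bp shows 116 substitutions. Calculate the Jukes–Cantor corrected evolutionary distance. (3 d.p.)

p = 116/1584 ≈ 0.073232.
d = −(3/4) ln(1 − 4p/3) = −0.75 ln(1 − 0.097643) = −0.75 ln(0.902357)
  = −0.75 × (-0.102745) = 0.077059 substitutions/site.

0.077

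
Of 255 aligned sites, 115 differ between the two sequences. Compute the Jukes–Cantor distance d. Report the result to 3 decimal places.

p = 115/255 ≈ 0.45098.
d = −(3/4) ln(1 − 4p/3) = −0.75 ln(1 − 0.601307) = −0.75 ln(0.398693)
  = −0.75 × (-0.919564) = 0.689673 substitutions/site.

0.690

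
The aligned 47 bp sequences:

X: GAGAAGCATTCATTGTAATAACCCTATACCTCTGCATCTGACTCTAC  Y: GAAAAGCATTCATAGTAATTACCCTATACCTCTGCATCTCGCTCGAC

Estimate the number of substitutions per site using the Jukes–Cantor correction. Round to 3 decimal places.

0.140

The sequences differ at 6 of 47 sites (3, 14, 20, 40, 41, 45), so p = 6/47 ≈ 0.12766.
d = −(3/4) ln(1 − 4p/3) = −0.75 ln(1 − 0.170213) = −0.75 ln(0.829787)
  = −0.75 × (-0.186586) = 0.139940 substitutions/site.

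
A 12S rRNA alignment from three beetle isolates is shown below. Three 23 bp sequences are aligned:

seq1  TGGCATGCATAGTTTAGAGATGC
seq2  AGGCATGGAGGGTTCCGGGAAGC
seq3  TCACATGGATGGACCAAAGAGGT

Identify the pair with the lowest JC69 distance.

seq1–seq2: 8/23 differ, p = 0.348, d = 0.467.
seq1–seq3: 10/23 differ, p = 0.435, d = 0.650.
seq2–seq3: 11/23 differ, p = 0.478, d = 0.761.
The smallest distance is between seq1 and seq2.

seq1 and seq2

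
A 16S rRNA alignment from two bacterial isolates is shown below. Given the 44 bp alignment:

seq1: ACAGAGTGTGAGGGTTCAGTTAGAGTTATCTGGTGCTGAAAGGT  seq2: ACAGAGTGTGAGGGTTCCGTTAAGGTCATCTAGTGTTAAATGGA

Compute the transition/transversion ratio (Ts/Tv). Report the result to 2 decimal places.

2.00

Transitions are A↔G and C↔T; transversions are all other mismatches.
Transitions: 6. Transversions: 3.
R = 6/3 = 2.00.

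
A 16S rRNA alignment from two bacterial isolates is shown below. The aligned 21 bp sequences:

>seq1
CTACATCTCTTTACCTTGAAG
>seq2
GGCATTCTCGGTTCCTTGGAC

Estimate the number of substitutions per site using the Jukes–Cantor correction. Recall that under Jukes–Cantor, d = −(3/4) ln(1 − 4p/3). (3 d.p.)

0.756

The sequences differ at 10 of 21 sites (1, 2, 3, 4, 5, 10, 11, 13, 19, 21), so p = 10/21 ≈ 0.47619.
d = −(3/4) ln(1 − 4p/3) = −0.75 ln(1 − 0.63492) = −0.75 ln(0.36508)
  = −0.75 × (-1.007639) = 0.755729 substitutions/site.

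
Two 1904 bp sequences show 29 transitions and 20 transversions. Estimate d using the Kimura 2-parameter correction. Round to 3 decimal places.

P = 29/1904 ≈ 0.015231 and Q = 20/1904 ≈ 0.010504.
Under the Kimura two-parameter model, d = −½ ln(1 − 2P − Q) − ¼ ln(1 − 2Q).
1 − 2P − Q = 0.959034, giving −½ ln(0.959034) = 0.020914.
1 − 2Q = 0.978992, giving −¼ ln(0.978992) = 0.005308.
d = 0.020914 + 0.005308 = 0.026222.

0.026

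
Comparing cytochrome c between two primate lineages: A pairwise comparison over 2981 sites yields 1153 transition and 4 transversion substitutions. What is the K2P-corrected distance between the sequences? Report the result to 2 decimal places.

0.75

P = 1153/2981 ≈ 0.386783 and Q = 4/2981 ≈ 0.001342.
Under the Kimura two-parameter model, d = −½ ln(1 − 2P − Q) − ¼ ln(1 − 2Q).
1 − 2P − Q = 0.225092, giving −½ ln(0.225092) = 0.745623.
1 − 2Q = 0.997316, giving −¼ ln(0.997316) = 0.000672.
d = 0.745623 + 0.000672 = 0.746295.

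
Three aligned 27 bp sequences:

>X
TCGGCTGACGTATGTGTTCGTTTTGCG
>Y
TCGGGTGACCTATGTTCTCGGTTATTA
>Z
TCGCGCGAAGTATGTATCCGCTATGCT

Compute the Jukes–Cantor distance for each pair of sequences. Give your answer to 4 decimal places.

d(X,Y) = 0.4408, d(X,Z) = 0.4408, d(Y,Z) = 0.7704

X–Y: 9/27 sites differ → p ≈ 0.333333, d = −0.75 ln(1 − 0.444444) = 0.440839 ≈ 0.4408.
X–Z: 9/27 sites differ → p ≈ 0.333333, d = −0.75 ln(1 − 0.444444) = 0.440839 ≈ 0.4408.
Y–Z: 13/27 sites differ → p ≈ 0.481481, d = −0.75 ln(1 − 0.641975) = 0.770364 ≈ 0.7704.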